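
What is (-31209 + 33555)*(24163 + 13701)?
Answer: 88828944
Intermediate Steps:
(-31209 + 33555)*(24163 + 13701) = 2346*37864 = 88828944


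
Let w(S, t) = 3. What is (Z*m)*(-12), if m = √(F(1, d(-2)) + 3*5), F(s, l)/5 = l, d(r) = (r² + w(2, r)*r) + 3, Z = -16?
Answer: 384*√5 ≈ 858.65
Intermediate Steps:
d(r) = 3 + r² + 3*r (d(r) = (r² + 3*r) + 3 = 3 + r² + 3*r)
F(s, l) = 5*l
m = 2*√5 (m = √(5*(3 + (-2)² + 3*(-2)) + 3*5) = √(5*(3 + 4 - 6) + 15) = √(5*1 + 15) = √(5 + 15) = √20 = 2*√5 ≈ 4.4721)
(Z*m)*(-12) = -32*√5*(-12) = 384*√5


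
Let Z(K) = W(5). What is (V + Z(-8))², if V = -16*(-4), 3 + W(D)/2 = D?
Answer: 4624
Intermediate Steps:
W(D) = -6 + 2*D
Z(K) = 4 (Z(K) = -6 + 2*5 = -6 + 10 = 4)
V = 64
(V + Z(-8))² = (64 + 4)² = 68² = 4624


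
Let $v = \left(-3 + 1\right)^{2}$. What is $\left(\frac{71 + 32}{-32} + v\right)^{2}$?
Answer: $\frac{625}{1024} \approx 0.61035$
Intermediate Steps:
$v = 4$ ($v = \left(-2\right)^{2} = 4$)
$\left(\frac{71 + 32}{-32} + v\right)^{2} = \left(\frac{71 + 32}{-32} + 4\right)^{2} = \left(103 \left(- \frac{1}{32}\right) + 4\right)^{2} = \left(- \frac{103}{32} + 4\right)^{2} = \left(\frac{25}{32}\right)^{2} = \frac{625}{1024}$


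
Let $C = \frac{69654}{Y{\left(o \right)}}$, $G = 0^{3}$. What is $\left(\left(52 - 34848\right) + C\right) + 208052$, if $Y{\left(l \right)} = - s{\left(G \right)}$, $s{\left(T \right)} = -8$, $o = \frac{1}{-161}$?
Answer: $\frac{727851}{4} \approx 1.8196 \cdot 10^{5}$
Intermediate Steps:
$o = - \frac{1}{161} \approx -0.0062112$
$G = 0$
$Y{\left(l \right)} = 8$ ($Y{\left(l \right)} = \left(-1\right) \left(-8\right) = 8$)
$C = \frac{34827}{4}$ ($C = \frac{69654}{8} = 69654 \cdot \frac{1}{8} = \frac{34827}{4} \approx 8706.8$)
$\left(\left(52 - 34848\right) + C\right) + 208052 = \left(\left(52 - 34848\right) + \frac{34827}{4}\right) + 208052 = \left(-34796 + \frac{34827}{4}\right) + 208052 = - \frac{104357}{4} + 208052 = \frac{727851}{4}$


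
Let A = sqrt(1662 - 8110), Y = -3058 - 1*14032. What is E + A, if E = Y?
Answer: -17090 + 4*I*sqrt(403) ≈ -17090.0 + 80.299*I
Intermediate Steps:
Y = -17090 (Y = -3058 - 14032 = -17090)
E = -17090
A = 4*I*sqrt(403) (A = sqrt(-6448) = 4*I*sqrt(403) ≈ 80.299*I)
E + A = -17090 + 4*I*sqrt(403)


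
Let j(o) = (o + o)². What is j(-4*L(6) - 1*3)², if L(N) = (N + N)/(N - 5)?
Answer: 108243216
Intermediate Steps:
L(N) = 2*N/(-5 + N) (L(N) = (2*N)/(-5 + N) = 2*N/(-5 + N))
j(o) = 4*o² (j(o) = (2*o)² = 4*o²)
j(-4*L(6) - 1*3)² = (4*(-8*6/(-5 + 6) - 1*3)²)² = (4*(-8*6/1 - 3)²)² = (4*(-8*6 - 3)²)² = (4*(-4*12 - 3)²)² = (4*(-48 - 3)²)² = (4*(-51)²)² = (4*2601)² = 10404² = 108243216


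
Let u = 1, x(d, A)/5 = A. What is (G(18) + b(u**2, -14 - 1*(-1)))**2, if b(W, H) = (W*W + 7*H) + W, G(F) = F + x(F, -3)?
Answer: 7396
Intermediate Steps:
x(d, A) = 5*A
G(F) = -15 + F (G(F) = F + 5*(-3) = F - 15 = -15 + F)
b(W, H) = W + W**2 + 7*H (b(W, H) = (W**2 + 7*H) + W = W + W**2 + 7*H)
(G(18) + b(u**2, -14 - 1*(-1)))**2 = ((-15 + 18) + (1**2 + (1**2)**2 + 7*(-14 - 1*(-1))))**2 = (3 + (1 + 1**2 + 7*(-14 + 1)))**2 = (3 + (1 + 1 + 7*(-13)))**2 = (3 + (1 + 1 - 91))**2 = (3 - 89)**2 = (-86)**2 = 7396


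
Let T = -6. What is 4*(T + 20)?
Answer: 56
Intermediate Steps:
4*(T + 20) = 4*(-6 + 20) = 4*14 = 56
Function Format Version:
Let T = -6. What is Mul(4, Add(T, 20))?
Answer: 56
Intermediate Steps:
Mul(4, Add(T, 20)) = Mul(4, Add(-6, 20)) = Mul(4, 14) = 56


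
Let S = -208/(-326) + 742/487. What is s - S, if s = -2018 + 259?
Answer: -139802773/79381 ≈ -1761.2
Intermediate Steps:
s = -1759
S = 171594/79381 (S = -208*(-1/326) + 742*(1/487) = 104/163 + 742/487 = 171594/79381 ≈ 2.1617)
s - S = -1759 - 1*171594/79381 = -1759 - 171594/79381 = -139802773/79381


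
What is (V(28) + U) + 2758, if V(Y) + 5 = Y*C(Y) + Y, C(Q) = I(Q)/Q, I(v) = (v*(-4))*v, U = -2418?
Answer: -2773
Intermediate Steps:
I(v) = -4*v**2 (I(v) = (-4*v)*v = -4*v**2)
C(Q) = -4*Q (C(Q) = (-4*Q**2)/Q = -4*Q)
V(Y) = -5 + Y - 4*Y**2 (V(Y) = -5 + (Y*(-4*Y) + Y) = -5 + (-4*Y**2 + Y) = -5 + (Y - 4*Y**2) = -5 + Y - 4*Y**2)
(V(28) + U) + 2758 = ((-5 + 28 - 4*28**2) - 2418) + 2758 = ((-5 + 28 - 4*784) - 2418) + 2758 = ((-5 + 28 - 3136) - 2418) + 2758 = (-3113 - 2418) + 2758 = -5531 + 2758 = -2773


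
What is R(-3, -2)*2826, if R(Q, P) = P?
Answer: -5652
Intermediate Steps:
R(-3, -2)*2826 = -2*2826 = -5652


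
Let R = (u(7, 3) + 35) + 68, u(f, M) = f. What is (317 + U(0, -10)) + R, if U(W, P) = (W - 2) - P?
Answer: 435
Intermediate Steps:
U(W, P) = -2 + W - P (U(W, P) = (-2 + W) - P = -2 + W - P)
R = 110 (R = (7 + 35) + 68 = 42 + 68 = 110)
(317 + U(0, -10)) + R = (317 + (-2 + 0 - 1*(-10))) + 110 = (317 + (-2 + 0 + 10)) + 110 = (317 + 8) + 110 = 325 + 110 = 435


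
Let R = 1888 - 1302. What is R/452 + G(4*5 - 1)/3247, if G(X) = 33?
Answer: 958829/733822 ≈ 1.3066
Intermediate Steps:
R = 586
R/452 + G(4*5 - 1)/3247 = 586/452 + 33/3247 = 586*(1/452) + 33*(1/3247) = 293/226 + 33/3247 = 958829/733822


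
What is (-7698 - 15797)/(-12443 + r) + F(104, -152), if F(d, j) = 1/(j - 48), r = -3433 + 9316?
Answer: 117311/32800 ≈ 3.5766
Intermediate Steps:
r = 5883
F(d, j) = 1/(-48 + j)
(-7698 - 15797)/(-12443 + r) + F(104, -152) = (-7698 - 15797)/(-12443 + 5883) + 1/(-48 - 152) = -23495/(-6560) + 1/(-200) = -23495*(-1/6560) - 1/200 = 4699/1312 - 1/200 = 117311/32800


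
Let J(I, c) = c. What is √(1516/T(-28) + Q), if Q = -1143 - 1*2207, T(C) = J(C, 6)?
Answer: 2*I*√6969/3 ≈ 55.654*I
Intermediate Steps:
T(C) = 6
Q = -3350 (Q = -1143 - 2207 = -3350)
√(1516/T(-28) + Q) = √(1516/6 - 3350) = √(1516*(⅙) - 3350) = √(758/3 - 3350) = √(-9292/3) = 2*I*√6969/3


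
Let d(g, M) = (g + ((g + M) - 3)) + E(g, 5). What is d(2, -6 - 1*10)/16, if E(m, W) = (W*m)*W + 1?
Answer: 9/4 ≈ 2.2500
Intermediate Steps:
E(m, W) = 1 + m*W² (E(m, W) = m*W² + 1 = 1 + m*W²)
d(g, M) = -2 + M + 27*g (d(g, M) = (g + ((g + M) - 3)) + (1 + g*5²) = (g + ((M + g) - 3)) + (1 + g*25) = (g + (-3 + M + g)) + (1 + 25*g) = (-3 + M + 2*g) + (1 + 25*g) = -2 + M + 27*g)
d(2, -6 - 1*10)/16 = (-2 + (-6 - 1*10) + 27*2)/16 = (-2 + (-6 - 10) + 54)*(1/16) = (-2 - 16 + 54)*(1/16) = 36*(1/16) = 9/4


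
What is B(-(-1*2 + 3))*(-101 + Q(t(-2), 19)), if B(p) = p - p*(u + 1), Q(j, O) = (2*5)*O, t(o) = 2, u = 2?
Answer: 178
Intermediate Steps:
Q(j, O) = 10*O
B(p) = -2*p (B(p) = p - p*(2 + 1) = p - p*3 = p - 3*p = -2*p)
B(-(-1*2 + 3))*(-101 + Q(t(-2), 19)) = (-(-2)*(-1*2 + 3))*(-101 + 10*19) = (-(-2)*(-2 + 3))*(-101 + 190) = -(-2)*89 = -2*(-1)*89 = 2*89 = 178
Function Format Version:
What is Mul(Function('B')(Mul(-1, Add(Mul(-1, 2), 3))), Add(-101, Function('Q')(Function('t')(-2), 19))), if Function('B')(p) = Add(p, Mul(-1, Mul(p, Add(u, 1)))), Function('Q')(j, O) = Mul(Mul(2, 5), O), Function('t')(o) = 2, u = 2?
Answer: 178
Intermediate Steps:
Function('Q')(j, O) = Mul(10, O)
Function('B')(p) = Mul(-2, p) (Function('B')(p) = Add(p, Mul(-1, Mul(p, Add(2, 1)))) = Add(p, Mul(-1, Mul(p, 3))) = Add(p, Mul(-1, Mul(3, p))) = Add(p, Mul(-3, p)) = Mul(-2, p))
Mul(Function('B')(Mul(-1, Add(Mul(-1, 2), 3))), Add(-101, Function('Q')(Function('t')(-2), 19))) = Mul(Mul(-2, Mul(-1, Add(Mul(-1, 2), 3))), Add(-101, Mul(10, 19))) = Mul(Mul(-2, Mul(-1, Add(-2, 3))), Add(-101, 190)) = Mul(Mul(-2, Mul(-1, 1)), 89) = Mul(Mul(-2, -1), 89) = Mul(2, 89) = 178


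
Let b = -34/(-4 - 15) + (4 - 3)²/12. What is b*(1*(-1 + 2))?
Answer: 427/228 ≈ 1.8728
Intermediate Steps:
b = 427/228 (b = -34/(-19) + 1²*(1/12) = -34*(-1/19) + 1*(1/12) = 34/19 + 1/12 = 427/228 ≈ 1.8728)
b*(1*(-1 + 2)) = 427*(1*(-1 + 2))/228 = 427*(1*1)/228 = (427/228)*1 = 427/228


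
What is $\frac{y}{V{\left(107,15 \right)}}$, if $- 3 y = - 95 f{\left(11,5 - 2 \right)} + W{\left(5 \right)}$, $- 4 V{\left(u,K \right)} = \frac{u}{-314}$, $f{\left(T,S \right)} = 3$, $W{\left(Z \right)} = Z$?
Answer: $\frac{351680}{321} \approx 1095.6$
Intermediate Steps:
$V{\left(u,K \right)} = \frac{u}{1256}$ ($V{\left(u,K \right)} = - \frac{u \frac{1}{-314}}{4} = - \frac{u \left(- \frac{1}{314}\right)}{4} = - \frac{\left(- \frac{1}{314}\right) u}{4} = \frac{u}{1256}$)
$y = \frac{280}{3}$ ($y = - \frac{\left(-95\right) 3 + 5}{3} = - \frac{-285 + 5}{3} = \left(- \frac{1}{3}\right) \left(-280\right) = \frac{280}{3} \approx 93.333$)
$\frac{y}{V{\left(107,15 \right)}} = \frac{280}{3 \cdot \frac{1}{1256} \cdot 107} = \frac{280}{3 \cdot \frac{107}{1256}} = \frac{280}{3} \cdot \frac{1256}{107} = \frac{351680}{321}$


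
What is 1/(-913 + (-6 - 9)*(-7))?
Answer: -1/808 ≈ -0.0012376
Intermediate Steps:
1/(-913 + (-6 - 9)*(-7)) = 1/(-913 - 15*(-7)) = 1/(-913 + 105) = 1/(-808) = -1/808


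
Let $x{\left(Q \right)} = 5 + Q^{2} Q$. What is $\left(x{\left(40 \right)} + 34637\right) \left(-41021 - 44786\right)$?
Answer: $-8464174094$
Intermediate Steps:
$x{\left(Q \right)} = 5 + Q^{3}$
$\left(x{\left(40 \right)} + 34637\right) \left(-41021 - 44786\right) = \left(\left(5 + 40^{3}\right) + 34637\right) \left(-41021 - 44786\right) = \left(\left(5 + 64000\right) + 34637\right) \left(-85807\right) = \left(64005 + 34637\right) \left(-85807\right) = 98642 \left(-85807\right) = -8464174094$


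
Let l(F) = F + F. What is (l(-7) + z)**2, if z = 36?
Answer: 484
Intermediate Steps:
l(F) = 2*F
(l(-7) + z)**2 = (2*(-7) + 36)**2 = (-14 + 36)**2 = 22**2 = 484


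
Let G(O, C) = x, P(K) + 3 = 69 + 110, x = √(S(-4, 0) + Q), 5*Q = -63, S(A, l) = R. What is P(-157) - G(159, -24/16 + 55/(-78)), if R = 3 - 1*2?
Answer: 176 - I*√290/5 ≈ 176.0 - 3.4059*I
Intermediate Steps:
R = 1 (R = 3 - 2 = 1)
S(A, l) = 1
Q = -63/5 (Q = (⅕)*(-63) = -63/5 ≈ -12.600)
x = I*√290/5 (x = √(1 - 63/5) = √(-58/5) = I*√290/5 ≈ 3.4059*I)
P(K) = 176 (P(K) = -3 + (69 + 110) = -3 + 179 = 176)
G(O, C) = I*√290/5
P(-157) - G(159, -24/16 + 55/(-78)) = 176 - I*√290/5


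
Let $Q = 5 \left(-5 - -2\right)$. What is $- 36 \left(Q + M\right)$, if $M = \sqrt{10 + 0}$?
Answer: $540 - 36 \sqrt{10} \approx 426.16$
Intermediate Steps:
$Q = -15$ ($Q = 5 \left(-5 + 2\right) = 5 \left(-3\right) = -15$)
$M = \sqrt{10} \approx 3.1623$
$- 36 \left(Q + M\right) = - 36 \left(-15 + \sqrt{10}\right) = 540 - 36 \sqrt{10}$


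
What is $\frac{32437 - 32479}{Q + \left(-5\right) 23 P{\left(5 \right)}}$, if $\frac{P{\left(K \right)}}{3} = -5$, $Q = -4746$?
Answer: $\frac{14}{1007} \approx 0.013903$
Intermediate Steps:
$P{\left(K \right)} = -15$ ($P{\left(K \right)} = 3 \left(-5\right) = -15$)
$\frac{32437 - 32479}{Q + \left(-5\right) 23 P{\left(5 \right)}} = \frac{32437 - 32479}{-4746 + \left(-5\right) 23 \left(-15\right)} = - \frac{42}{-4746 - -1725} = - \frac{42}{-4746 + 1725} = - \frac{42}{-3021} = \left(-42\right) \left(- \frac{1}{3021}\right) = \frac{14}{1007}$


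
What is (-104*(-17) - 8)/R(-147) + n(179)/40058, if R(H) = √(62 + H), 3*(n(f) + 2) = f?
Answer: 173/120174 - 352*I*√85/17 ≈ 0.0014396 - 190.9*I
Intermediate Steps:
n(f) = -2 + f/3
(-104*(-17) - 8)/R(-147) + n(179)/40058 = (-104*(-17) - 8)/(√(62 - 147)) + (-2 + (⅓)*179)/40058 = (1768 - 8)/(√(-85)) + (-2 + 179/3)*(1/40058) = 1760/((I*√85)) + (173/3)*(1/40058) = 1760*(-I*√85/85) + 173/120174 = -352*I*√85/17 + 173/120174 = 173/120174 - 352*I*√85/17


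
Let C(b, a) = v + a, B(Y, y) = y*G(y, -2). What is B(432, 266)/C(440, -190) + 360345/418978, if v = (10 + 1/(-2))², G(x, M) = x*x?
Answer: -237160577909/1256934 ≈ -1.8868e+5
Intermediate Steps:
G(x, M) = x²
v = 361/4 (v = (10 - ½)² = (19/2)² = 361/4 ≈ 90.250)
B(Y, y) = y³ (B(Y, y) = y*y² = y³)
C(b, a) = 361/4 + a
B(432, 266)/C(440, -190) + 360345/418978 = 266³/(361/4 - 190) + 360345/418978 = 18821096/(-399/4) + 360345*(1/418978) = 18821096*(-4/399) + 360345/418978 = -566048/3 + 360345/418978 = -237160577909/1256934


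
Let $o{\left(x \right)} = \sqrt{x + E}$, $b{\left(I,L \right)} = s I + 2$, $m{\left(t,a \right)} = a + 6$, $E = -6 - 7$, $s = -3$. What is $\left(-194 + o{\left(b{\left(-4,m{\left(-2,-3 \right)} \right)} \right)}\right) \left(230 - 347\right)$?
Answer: $22581$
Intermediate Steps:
$E = -13$
$m{\left(t,a \right)} = 6 + a$
$b{\left(I,L \right)} = 2 - 3 I$ ($b{\left(I,L \right)} = - 3 I + 2 = 2 - 3 I$)
$o{\left(x \right)} = \sqrt{-13 + x}$ ($o{\left(x \right)} = \sqrt{x - 13} = \sqrt{-13 + x}$)
$\left(-194 + o{\left(b{\left(-4,m{\left(-2,-3 \right)} \right)} \right)}\right) \left(230 - 347\right) = \left(-194 + \sqrt{-13 + \left(2 - -12\right)}\right) \left(230 - 347\right) = \left(-194 + \sqrt{-13 + \left(2 + 12\right)}\right) \left(-117\right) = \left(-194 + \sqrt{-13 + 14}\right) \left(-117\right) = \left(-194 + \sqrt{1}\right) \left(-117\right) = \left(-194 + 1\right) \left(-117\right) = \left(-193\right) \left(-117\right) = 22581$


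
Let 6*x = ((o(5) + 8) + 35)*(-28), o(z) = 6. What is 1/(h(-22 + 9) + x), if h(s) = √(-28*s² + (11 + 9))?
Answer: -1029/256502 - 9*I*√1178/256502 ≈ -0.0040117 - 0.0012043*I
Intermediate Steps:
h(s) = √(20 - 28*s²) (h(s) = √(-28*s² + 20) = √(20 - 28*s²))
x = -686/3 (x = (((6 + 8) + 35)*(-28))/6 = ((14 + 35)*(-28))/6 = (49*(-28))/6 = (⅙)*(-1372) = -686/3 ≈ -228.67)
1/(h(-22 + 9) + x) = 1/(2*√(5 - 7*(-22 + 9)²) - 686/3) = 1/(2*√(5 - 7*(-13)²) - 686/3) = 1/(2*√(5 - 7*169) - 686/3) = 1/(2*√(5 - 1183) - 686/3) = 1/(2*√(-1178) - 686/3) = 1/(2*(I*√1178) - 686/3) = 1/(2*I*√1178 - 686/3) = 1/(-686/3 + 2*I*√1178)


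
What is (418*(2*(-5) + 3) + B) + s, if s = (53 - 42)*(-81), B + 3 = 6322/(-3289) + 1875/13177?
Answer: -165632702579/43339153 ≈ -3821.8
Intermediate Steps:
B = -207155578/43339153 (B = -3 + (6322/(-3289) + 1875/13177) = -3 + (6322*(-1/3289) + 1875*(1/13177)) = -3 + (-6322/3289 + 1875/13177) = -3 - 77138119/43339153 = -207155578/43339153 ≈ -4.7799)
s = -891 (s = 11*(-81) = -891)
(418*(2*(-5) + 3) + B) + s = (418*(2*(-5) + 3) - 207155578/43339153) - 891 = (418*(-10 + 3) - 207155578/43339153) - 891 = (418*(-7) - 207155578/43339153) - 891 = (-2926 - 207155578/43339153) - 891 = -127017517256/43339153 - 891 = -165632702579/43339153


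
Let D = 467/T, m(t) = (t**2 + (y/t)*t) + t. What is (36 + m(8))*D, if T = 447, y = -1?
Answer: 49969/447 ≈ 111.79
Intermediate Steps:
m(t) = -1 + t + t**2 (m(t) = (t**2 + (-1/t)*t) + t = (t**2 - 1) + t = (-1 + t**2) + t = -1 + t + t**2)
D = 467/447 ≈ 1.0447
(36 + m(8))*D = (36 + (-1 + 8 + 8**2))*(467/447) = (36 + (-1 + 8 + 64))*(467/447) = (36 + 71)*(467/447) = 107*(467/447) = 49969/447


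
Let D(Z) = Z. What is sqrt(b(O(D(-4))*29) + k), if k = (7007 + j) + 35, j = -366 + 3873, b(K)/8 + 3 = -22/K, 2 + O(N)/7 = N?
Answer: sqrt(3903576117)/609 ≈ 102.59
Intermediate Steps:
O(N) = -14 + 7*N
b(K) = -24 - 176/K (b(K) = -24 + 8*(-22/K) = -24 - 176/K)
j = 3507
k = 10549 (k = (7007 + 3507) + 35 = 10514 + 35 = 10549)
sqrt(b(O(D(-4))*29) + k) = sqrt((-24 - 176*1/(29*(-14 + 7*(-4)))) + 10549) = sqrt((-24 - 176*1/(29*(-14 - 28))) + 10549) = sqrt((-24 - 176/((-42*29))) + 10549) = sqrt((-24 - 176/(-1218)) + 10549) = sqrt((-24 - 176*(-1/1218)) + 10549) = sqrt((-24 + 88/609) + 10549) = sqrt(-14528/609 + 10549) = sqrt(6409813/609) = sqrt(3903576117)/609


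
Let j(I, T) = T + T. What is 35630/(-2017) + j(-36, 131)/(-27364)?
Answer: -487753887/27596594 ≈ -17.674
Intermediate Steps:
j(I, T) = 2*T
35630/(-2017) + j(-36, 131)/(-27364) = 35630/(-2017) + (2*131)/(-27364) = 35630*(-1/2017) + 262*(-1/27364) = -35630/2017 - 131/13682 = -487753887/27596594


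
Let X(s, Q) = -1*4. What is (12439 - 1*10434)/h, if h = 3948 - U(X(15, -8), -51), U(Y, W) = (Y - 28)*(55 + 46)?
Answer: 401/1436 ≈ 0.27925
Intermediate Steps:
X(s, Q) = -4
U(Y, W) = -2828 + 101*Y (U(Y, W) = (-28 + Y)*101 = -2828 + 101*Y)
h = 7180 (h = 3948 - (-2828 + 101*(-4)) = 3948 - (-2828 - 404) = 3948 - 1*(-3232) = 3948 + 3232 = 7180)
(12439 - 1*10434)/h = (12439 - 1*10434)/7180 = (12439 - 10434)*(1/7180) = 2005*(1/7180) = 401/1436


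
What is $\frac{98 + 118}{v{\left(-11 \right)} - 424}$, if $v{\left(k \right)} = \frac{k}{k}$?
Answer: $- \frac{24}{47} \approx -0.51064$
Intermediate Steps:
$v{\left(k \right)} = 1$
$\frac{98 + 118}{v{\left(-11 \right)} - 424} = \frac{98 + 118}{1 - 424} = \frac{216}{-423} = 216 \left(- \frac{1}{423}\right) = - \frac{24}{47}$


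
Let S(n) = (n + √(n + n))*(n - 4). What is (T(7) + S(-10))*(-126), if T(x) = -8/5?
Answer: -87192/5 + 3528*I*√5 ≈ -17438.0 + 7888.9*I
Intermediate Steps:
T(x) = -8/5 (T(x) = -8*⅕ = -8/5)
S(n) = (-4 + n)*(n + √2*√n) (S(n) = (n + √(2*n))*(-4 + n) = (n + √2*√n)*(-4 + n) = (-4 + n)*(n + √2*√n))
(T(7) + S(-10))*(-126) = (-8/5 + ((-10)² - 4*(-10) + √2*(-10)^(3/2) - 4*√2*√(-10)))*(-126) = (-8/5 + (100 + 40 + √2*(-10*I*√10) - 4*√2*I*√10))*(-126) = (-8/5 + (100 + 40 - 20*I*√5 - 8*I*√5))*(-126) = (-8/5 + (140 - 28*I*√5))*(-126) = (692/5 - 28*I*√5)*(-126) = -87192/5 + 3528*I*√5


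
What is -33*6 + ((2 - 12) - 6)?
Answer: -214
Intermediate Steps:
-33*6 + ((2 - 12) - 6) = -198 + (-10 - 6) = -198 - 16 = -214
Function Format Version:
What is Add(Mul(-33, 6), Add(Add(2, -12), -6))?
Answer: -214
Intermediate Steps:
Add(Mul(-33, 6), Add(Add(2, -12), -6)) = Add(-198, Add(-10, -6)) = Add(-198, -16) = -214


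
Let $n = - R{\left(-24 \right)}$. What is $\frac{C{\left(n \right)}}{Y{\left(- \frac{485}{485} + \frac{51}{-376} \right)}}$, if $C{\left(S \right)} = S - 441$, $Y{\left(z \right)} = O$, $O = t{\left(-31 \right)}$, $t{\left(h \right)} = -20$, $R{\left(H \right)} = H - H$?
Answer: $\frac{441}{20} \approx 22.05$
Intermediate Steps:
$R{\left(H \right)} = 0$
$O = -20$
$Y{\left(z \right)} = -20$
$n = 0$ ($n = \left(-1\right) 0 = 0$)
$C{\left(S \right)} = -441 + S$
$\frac{C{\left(n \right)}}{Y{\left(- \frac{485}{485} + \frac{51}{-376} \right)}} = \frac{-441 + 0}{-20} = \left(-441\right) \left(- \frac{1}{20}\right) = \frac{441}{20}$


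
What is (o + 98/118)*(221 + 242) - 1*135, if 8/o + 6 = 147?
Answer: 2294338/8319 ≈ 275.79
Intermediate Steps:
o = 8/141 (o = 8/(-6 + 147) = 8/141 ≈ 0.056738)
(o + 98/118)*(221 + 242) - 1*135 = (8/141 + 98/118)*(221 + 242) - 1*135 = (8/141 + 98*(1/118))*463 - 135 = (8/141 + 49/59)*463 - 135 = (7381/8319)*463 - 135 = 3417403/8319 - 135 = 2294338/8319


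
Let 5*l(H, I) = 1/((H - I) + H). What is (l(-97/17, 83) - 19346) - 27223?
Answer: -373716242/8025 ≈ -46569.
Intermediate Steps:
l(H, I) = 1/(5*(-I + 2*H)) (l(H, I) = 1/(5*((H - I) + H)) = 1/(5*(-I + 2*H)))
(l(-97/17, 83) - 19346) - 27223 = (1/(5*(-1*83 + 2*(-97/17))) - 19346) - 27223 = (1/(5*(-83 + 2*(-97*1/17))) - 19346) - 27223 = (1/(5*(-83 + 2*(-97/17))) - 19346) - 27223 = (1/(5*(-83 - 194/17)) - 19346) - 27223 = (1/(5*(-1605/17)) - 19346) - 27223 = ((⅕)*(-17/1605) - 19346) - 27223 = (-17/8025 - 19346) - 27223 = -155251667/8025 - 27223 = -373716242/8025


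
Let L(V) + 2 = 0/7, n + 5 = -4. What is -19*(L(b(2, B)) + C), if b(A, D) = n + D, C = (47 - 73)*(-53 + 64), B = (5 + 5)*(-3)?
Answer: 5472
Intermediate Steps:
n = -9 (n = -5 - 4 = -9)
B = -30 (B = 10*(-3) = -30)
C = -286 (C = -26*11 = -286)
b(A, D) = -9 + D
L(V) = -2 (L(V) = -2 + 0/7 = -2 + 0*(⅐) = -2 + 0 = -2)
-19*(L(b(2, B)) + C) = -19*(-2 - 286) = -19*(-288) = 5472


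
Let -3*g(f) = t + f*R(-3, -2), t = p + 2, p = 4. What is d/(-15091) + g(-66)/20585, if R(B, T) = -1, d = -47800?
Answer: 983600816/310648235 ≈ 3.1663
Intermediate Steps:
t = 6 (t = 4 + 2 = 6)
g(f) = -2 + f/3 (g(f) = -(6 + f*(-1))/3 = -(6 - f)/3 = -2 + f/3)
d/(-15091) + g(-66)/20585 = -47800/(-15091) + (-2 + (⅓)*(-66))/20585 = -47800*(-1/15091) + (-2 - 22)*(1/20585) = 47800/15091 - 24*1/20585 = 47800/15091 - 24/20585 = 983600816/310648235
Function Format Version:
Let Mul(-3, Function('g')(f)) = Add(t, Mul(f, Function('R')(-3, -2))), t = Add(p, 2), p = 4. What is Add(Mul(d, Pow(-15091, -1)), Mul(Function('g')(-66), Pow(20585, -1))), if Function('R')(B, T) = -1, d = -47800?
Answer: Rational(983600816, 310648235) ≈ 3.1663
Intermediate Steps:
t = 6 (t = Add(4, 2) = 6)
Function('g')(f) = Add(-2, Mul(Rational(1, 3), f)) (Function('g')(f) = Mul(Rational(-1, 3), Add(6, Mul(f, -1))) = Mul(Rational(-1, 3), Add(6, Mul(-1, f))) = Add(-2, Mul(Rational(1, 3), f)))
Add(Mul(d, Pow(-15091, -1)), Mul(Function('g')(-66), Pow(20585, -1))) = Add(Mul(-47800, Pow(-15091, -1)), Mul(Add(-2, Mul(Rational(1, 3), -66)), Pow(20585, -1))) = Add(Mul(-47800, Rational(-1, 15091)), Mul(Add(-2, -22), Rational(1, 20585))) = Add(Rational(47800, 15091), Mul(-24, Rational(1, 20585))) = Add(Rational(47800, 15091), Rational(-24, 20585)) = Rational(983600816, 310648235)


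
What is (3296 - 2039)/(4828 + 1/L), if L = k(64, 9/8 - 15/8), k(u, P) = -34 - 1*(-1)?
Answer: 41481/159323 ≈ 0.26036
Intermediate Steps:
k(u, P) = -33 (k(u, P) = -34 + 1 = -33)
L = -33
(3296 - 2039)/(4828 + 1/L) = (3296 - 2039)/(4828 + 1/(-33)) = 1257/(4828 - 1/33) = 1257/(159323/33) = 1257*(33/159323) = 41481/159323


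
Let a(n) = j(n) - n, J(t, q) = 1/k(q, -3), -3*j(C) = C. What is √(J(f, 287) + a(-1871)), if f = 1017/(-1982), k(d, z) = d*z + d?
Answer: √7397389986/1722 ≈ 49.947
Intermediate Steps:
j(C) = -C/3
k(d, z) = d + d*z
f = -1017/1982 (f = 1017*(-1/1982) = -1017/1982 ≈ -0.51312)
J(t, q) = -1/(2*q) (J(t, q) = 1/(q*(1 - 3)) = 1/(q*(-2)) = 1/(-2*q) = -1/(2*q))
a(n) = -4*n/3 (a(n) = -n/3 - n = -4*n/3)
√(J(f, 287) + a(-1871)) = √(-½/287 - 4/3*(-1871)) = √(-½*1/287 + 7484/3) = √(-1/574 + 7484/3) = √(4295813/1722) = √7397389986/1722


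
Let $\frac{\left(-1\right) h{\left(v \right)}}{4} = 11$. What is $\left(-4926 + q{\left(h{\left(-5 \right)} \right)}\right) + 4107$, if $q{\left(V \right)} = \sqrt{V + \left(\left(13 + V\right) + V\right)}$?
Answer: $-819 + i \sqrt{119} \approx -819.0 + 10.909 i$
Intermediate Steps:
$h{\left(v \right)} = -44$ ($h{\left(v \right)} = \left(-4\right) 11 = -44$)
$q{\left(V \right)} = \sqrt{13 + 3 V}$ ($q{\left(V \right)} = \sqrt{V + \left(13 + 2 V\right)} = \sqrt{13 + 3 V}$)
$\left(-4926 + q{\left(h{\left(-5 \right)} \right)}\right) + 4107 = \left(-4926 + \sqrt{13 + 3 \left(-44\right)}\right) + 4107 = \left(-4926 + \sqrt{13 - 132}\right) + 4107 = \left(-4926 + \sqrt{-119}\right) + 4107 = \left(-4926 + i \sqrt{119}\right) + 4107 = -819 + i \sqrt{119}$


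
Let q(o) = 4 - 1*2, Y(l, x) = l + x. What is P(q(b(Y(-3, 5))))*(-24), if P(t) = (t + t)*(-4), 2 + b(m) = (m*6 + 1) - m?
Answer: 384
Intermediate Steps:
b(m) = -1 + 5*m (b(m) = -2 + ((m*6 + 1) - m) = -2 + ((6*m + 1) - m) = -2 + ((1 + 6*m) - m) = -2 + (1 + 5*m) = -1 + 5*m)
q(o) = 2 (q(o) = 4 - 2 = 2)
P(t) = -8*t (P(t) = (2*t)*(-4) = -8*t)
P(q(b(Y(-3, 5))))*(-24) = -8*2*(-24) = -16*(-24) = 384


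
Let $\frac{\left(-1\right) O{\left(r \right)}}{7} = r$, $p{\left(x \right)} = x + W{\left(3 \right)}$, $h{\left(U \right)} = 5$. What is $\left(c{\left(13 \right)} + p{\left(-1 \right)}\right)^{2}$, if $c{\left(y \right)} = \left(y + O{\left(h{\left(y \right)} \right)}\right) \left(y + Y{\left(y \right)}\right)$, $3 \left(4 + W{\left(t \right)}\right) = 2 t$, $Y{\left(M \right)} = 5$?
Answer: $159201$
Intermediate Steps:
$W{\left(t \right)} = -4 + \frac{2 t}{3}$
$p{\left(x \right)} = -2 + x$ ($p{\left(x \right)} = x + \left(-4 + \frac{2}{3} \cdot 3\right) = x + \left(-4 + 2\right) = x - 2 = -2 + x$)
$O{\left(r \right)} = - 7 r$
$c{\left(y \right)} = \left(-35 + y\right) \left(5 + y\right)$ ($c{\left(y \right)} = \left(y - 35\right) \left(y + 5\right) = \left(y - 35\right) \left(5 + y\right) = \left(-35 + y\right) \left(5 + y\right)$)
$\left(c{\left(13 \right)} + p{\left(-1 \right)}\right)^{2} = \left(\left(-175 + 13^{2} - 390\right) - 3\right)^{2} = \left(\left(-175 + 169 - 390\right) - 3\right)^{2} = \left(-396 - 3\right)^{2} = \left(-399\right)^{2} = 159201$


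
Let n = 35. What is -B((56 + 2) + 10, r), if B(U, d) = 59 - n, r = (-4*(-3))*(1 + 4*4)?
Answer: -24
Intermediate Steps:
r = 204 (r = 12*(1 + 16) = 12*17 = 204)
B(U, d) = 24 (B(U, d) = 59 - 1*35 = 59 - 35 = 24)
-B((56 + 2) + 10, r) = -1*24 = -24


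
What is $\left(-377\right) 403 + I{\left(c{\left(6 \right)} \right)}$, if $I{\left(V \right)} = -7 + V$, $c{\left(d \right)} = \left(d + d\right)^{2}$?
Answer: $-151794$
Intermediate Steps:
$c{\left(d \right)} = 4 d^{2}$ ($c{\left(d \right)} = \left(2 d\right)^{2} = 4 d^{2}$)
$\left(-377\right) 403 + I{\left(c{\left(6 \right)} \right)} = \left(-377\right) 403 - \left(7 - 4 \cdot 6^{2}\right) = -151931 + \left(-7 + 4 \cdot 36\right) = -151931 + \left(-7 + 144\right) = -151931 + 137 = -151794$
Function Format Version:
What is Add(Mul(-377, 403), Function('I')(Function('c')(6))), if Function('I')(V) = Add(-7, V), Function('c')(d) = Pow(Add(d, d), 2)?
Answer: -151794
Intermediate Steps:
Function('c')(d) = Mul(4, Pow(d, 2)) (Function('c')(d) = Pow(Mul(2, d), 2) = Mul(4, Pow(d, 2)))
Add(Mul(-377, 403), Function('I')(Function('c')(6))) = Add(Mul(-377, 403), Add(-7, Mul(4, Pow(6, 2)))) = Add(-151931, Add(-7, Mul(4, 36))) = Add(-151931, Add(-7, 144)) = Add(-151931, 137) = -151794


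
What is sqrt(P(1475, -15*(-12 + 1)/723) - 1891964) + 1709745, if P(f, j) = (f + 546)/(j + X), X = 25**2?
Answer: 1709745 + I*sqrt(10738988027450530)/75340 ≈ 1.7097e+6 + 1375.5*I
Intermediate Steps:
X = 625
P(f, j) = (546 + f)/(625 + j) (P(f, j) = (f + 546)/(j + 625) = (546 + f)/(625 + j))
sqrt(P(1475, -15*(-12 + 1)/723) - 1891964) + 1709745 = sqrt((546 + 1475)/(625 - 15*(-12 + 1)/723) - 1891964) + 1709745 = sqrt(2021/(625 - 15*(-11)*(1/723)) - 1891964) + 1709745 = sqrt(2021/(625 + 165*(1/723)) - 1891964) + 1709745 = sqrt(2021/(625 + 55/241) - 1891964) + 1709745 = sqrt(2021/(150680/241) - 1891964) + 1709745 = sqrt((241/150680)*2021 - 1891964) + 1709745 = sqrt(487061/150680 - 1891964) + 1709745 = sqrt(-285080648459/150680) + 1709745 = I*sqrt(10738988027450530)/75340 + 1709745 = 1709745 + I*sqrt(10738988027450530)/75340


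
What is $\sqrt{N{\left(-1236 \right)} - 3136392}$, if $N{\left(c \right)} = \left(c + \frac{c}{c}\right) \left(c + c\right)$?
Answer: $4 i \sqrt{5217} \approx 288.92 i$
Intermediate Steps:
$N{\left(c \right)} = 2 c \left(1 + c\right)$ ($N{\left(c \right)} = \left(c + 1\right) 2 c = \left(1 + c\right) 2 c = 2 c \left(1 + c\right)$)
$\sqrt{N{\left(-1236 \right)} - 3136392} = \sqrt{2 \left(-1236\right) \left(1 - 1236\right) - 3136392} = \sqrt{2 \left(-1236\right) \left(-1235\right) - 3136392} = \sqrt{3052920 - 3136392} = \sqrt{-83472} = 4 i \sqrt{5217}$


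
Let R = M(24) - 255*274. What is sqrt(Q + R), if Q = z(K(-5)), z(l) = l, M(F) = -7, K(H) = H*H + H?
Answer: I*sqrt(69857) ≈ 264.3*I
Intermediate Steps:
K(H) = H + H**2 (K(H) = H**2 + H = H + H**2)
Q = 20 (Q = -5*(1 - 5) = -5*(-4) = 20)
R = -69877 (R = -7 - 255*274 = -7 - 69870 = -69877)
sqrt(Q + R) = sqrt(20 - 69877) = sqrt(-69857) = I*sqrt(69857)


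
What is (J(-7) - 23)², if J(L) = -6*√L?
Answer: 277 + 276*I*√7 ≈ 277.0 + 730.23*I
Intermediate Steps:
(J(-7) - 23)² = (-6*I*√7 - 23)² = (-23 - 6*I*√7)²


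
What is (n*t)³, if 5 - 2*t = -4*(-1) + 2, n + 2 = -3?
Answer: 125/8 ≈ 15.625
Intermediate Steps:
n = -5 (n = -2 - 3 = -5)
t = -½ (t = 5/2 - (-4*(-1) + 2)/2 = 5/2 - (4 + 2)/2 = 5/2 - ½*6 = 5/2 - 3 = -½ ≈ -0.50000)
(n*t)³ = (-5*(-½))³ = (5/2)³ = 125/8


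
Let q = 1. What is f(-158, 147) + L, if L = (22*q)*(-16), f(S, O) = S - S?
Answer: -352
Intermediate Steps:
f(S, O) = 0
L = -352 (L = (22*1)*(-16) = 22*(-16) = -352)
f(-158, 147) + L = 0 - 352 = -352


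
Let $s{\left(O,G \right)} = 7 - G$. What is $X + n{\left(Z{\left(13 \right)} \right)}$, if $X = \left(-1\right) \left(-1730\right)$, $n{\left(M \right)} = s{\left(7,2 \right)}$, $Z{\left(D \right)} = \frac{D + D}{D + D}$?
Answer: $1735$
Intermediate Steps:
$Z{\left(D \right)} = 1$ ($Z{\left(D \right)} = \frac{2 D}{2 D} = 2 D \frac{1}{2 D} = 1$)
$n{\left(M \right)} = 5$ ($n{\left(M \right)} = 7 - 2 = 5$)
$X = 1730$
$X + n{\left(Z{\left(13 \right)} \right)} = 1730 + 5 = 1735$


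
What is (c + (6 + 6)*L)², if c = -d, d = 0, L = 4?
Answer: 2304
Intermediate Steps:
c = 0 (c = -1*0 = 0)
(c + (6 + 6)*L)² = (0 + (6 + 6)*4)² = (0 + 12*4)² = (0 + 48)² = 48² = 2304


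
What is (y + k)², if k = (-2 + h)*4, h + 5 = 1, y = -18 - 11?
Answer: 2809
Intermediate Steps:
y = -29
h = -4 (h = -5 + 1 = -4)
k = -24 (k = (-2 - 4)*4 = -6*4 = -24)
(y + k)² = (-29 - 24)² = (-53)² = 2809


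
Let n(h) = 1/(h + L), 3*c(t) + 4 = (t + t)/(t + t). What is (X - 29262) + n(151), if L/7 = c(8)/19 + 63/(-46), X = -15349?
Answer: -5499330929/123273 ≈ -44611.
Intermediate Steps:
c(t) = -1 (c(t) = -4/3 + ((t + t)/(t + t))/3 = -4/3 + ((2*t)/((2*t)))/3 = -4/3 + ((2*t)*(1/(2*t)))/3 = -4/3 + (⅓)*1 = -4/3 + ⅓ = -1)
L = -8701/874 (L = 7*(-1/19 + 63/(-46)) = 7*(-1*1/19 + 63*(-1/46)) = 7*(-1/19 - 63/46) = 7*(-1243/874) = -8701/874 ≈ -9.9554)
n(h) = 1/(-8701/874 + h) (n(h) = 1/(h - 8701/874) = 1/(-8701/874 + h))
(X - 29262) + n(151) = (-15349 - 29262) + 874/(-8701 + 874*151) = -44611 + 874/(-8701 + 131974) = -44611 + 874/123273 = -5499330929/123273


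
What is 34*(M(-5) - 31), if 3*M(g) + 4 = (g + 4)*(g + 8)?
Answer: -3400/3 ≈ -1133.3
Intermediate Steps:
M(g) = -4/3 + (4 + g)*(8 + g)/3 (M(g) = -4/3 + ((g + 4)*(g + 8))/3 = -4/3 + ((4 + g)*(8 + g))/3 = -4/3 + (4 + g)*(8 + g)/3)
34*(M(-5) - 31) = 34*((28/3 + 4*(-5) + (⅓)*(-5)²) - 31) = 34*((28/3 - 20 + (⅓)*25) - 31) = 34*((28/3 - 20 + 25/3) - 31) = 34*(-7/3 - 31) = 34*(-100/3) = -3400/3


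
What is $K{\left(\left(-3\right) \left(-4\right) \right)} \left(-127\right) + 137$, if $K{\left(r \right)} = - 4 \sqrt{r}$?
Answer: $137 + 1016 \sqrt{3} \approx 1896.8$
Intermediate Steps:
$K{\left(\left(-3\right) \left(-4\right) \right)} \left(-127\right) + 137 = - 4 \sqrt{\left(-3\right) \left(-4\right)} \left(-127\right) + 137 = - 4 \sqrt{12} \left(-127\right) + 137 = - 4 \cdot 2 \sqrt{3} \left(-127\right) + 137 = - 8 \sqrt{3} \left(-127\right) + 137 = 1016 \sqrt{3} + 137 = 137 + 1016 \sqrt{3}$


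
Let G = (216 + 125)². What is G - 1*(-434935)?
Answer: 551216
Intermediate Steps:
G = 116281 (G = 341² = 116281)
G - 1*(-434935) = 116281 - 1*(-434935) = 116281 + 434935 = 551216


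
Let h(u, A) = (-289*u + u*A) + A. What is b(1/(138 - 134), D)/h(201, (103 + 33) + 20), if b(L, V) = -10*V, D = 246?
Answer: 820/8859 ≈ 0.092561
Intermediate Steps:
h(u, A) = A - 289*u + A*u (h(u, A) = (-289*u + A*u) + A = A - 289*u + A*u)
b(1/(138 - 134), D)/h(201, (103 + 33) + 20) = (-10*246)/(((103 + 33) + 20) - 289*201 + ((103 + 33) + 20)*201) = -2460/((136 + 20) - 58089 + (136 + 20)*201) = -2460/(156 - 58089 + 156*201) = -2460/(156 - 58089 + 31356) = -2460/(-26577) = -2460*(-1/26577) = 820/8859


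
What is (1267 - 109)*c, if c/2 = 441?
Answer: 1021356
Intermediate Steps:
c = 882 (c = 2*441 = 882)
(1267 - 109)*c = (1267 - 109)*882 = 1158*882 = 1021356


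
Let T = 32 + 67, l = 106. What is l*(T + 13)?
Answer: 11872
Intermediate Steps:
T = 99
l*(T + 13) = 106*(99 + 13) = 106*112 = 11872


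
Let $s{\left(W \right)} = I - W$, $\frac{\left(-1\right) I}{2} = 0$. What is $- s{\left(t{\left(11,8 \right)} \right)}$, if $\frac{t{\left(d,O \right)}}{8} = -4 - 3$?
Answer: $-56$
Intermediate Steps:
$I = 0$ ($I = \left(-2\right) 0 = 0$)
$t{\left(d,O \right)} = -56$ ($t{\left(d,O \right)} = 8 \left(-4 - 3\right) = 8 \left(-7\right) = -56$)
$s{\left(W \right)} = - W$ ($s{\left(W \right)} = 0 - W = - W$)
$- s{\left(t{\left(11,8 \right)} \right)} = - \left(-1\right) \left(-56\right) = \left(-1\right) 56 = -56$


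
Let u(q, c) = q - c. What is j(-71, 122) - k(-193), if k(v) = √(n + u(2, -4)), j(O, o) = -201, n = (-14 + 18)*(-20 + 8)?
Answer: -201 - I*√42 ≈ -201.0 - 6.4807*I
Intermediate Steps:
n = -48 (n = 4*(-12) = -48)
k(v) = I*√42 (k(v) = √(-48 + (2 - 1*(-4))) = √(-48 + (2 + 4)) = √(-48 + 6) = √(-42) = I*√42)
j(-71, 122) - k(-193) = -201 - I*√42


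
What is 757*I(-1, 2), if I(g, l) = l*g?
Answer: -1514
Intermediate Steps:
I(g, l) = g*l
757*I(-1, 2) = 757*(-1*2) = 757*(-2) = -1514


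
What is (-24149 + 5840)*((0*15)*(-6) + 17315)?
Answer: -317020335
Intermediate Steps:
(-24149 + 5840)*((0*15)*(-6) + 17315) = -18309*(0*(-6) + 17315) = -18309*(0 + 17315) = -18309*17315 = -317020335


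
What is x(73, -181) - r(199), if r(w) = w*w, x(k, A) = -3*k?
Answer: -39820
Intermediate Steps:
r(w) = w²
x(73, -181) - r(199) = -3*73 - 1*199² = -219 - 1*39601 = -219 - 39601 = -39820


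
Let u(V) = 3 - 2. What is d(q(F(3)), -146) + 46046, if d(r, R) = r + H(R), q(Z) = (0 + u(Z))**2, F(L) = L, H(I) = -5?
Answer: 46042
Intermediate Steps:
u(V) = 1
q(Z) = 1 (q(Z) = (0 + 1)**2 = 1**2 = 1)
d(r, R) = -5 + r (d(r, R) = r - 5 = -5 + r)
d(q(F(3)), -146) + 46046 = (-5 + 1) + 46046 = -4 + 46046 = 46042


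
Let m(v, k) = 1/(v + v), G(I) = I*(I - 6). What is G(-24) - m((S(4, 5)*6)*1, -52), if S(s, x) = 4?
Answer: 34559/48 ≈ 719.98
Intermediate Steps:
G(I) = I*(-6 + I)
m(v, k) = 1/(2*v)
G(-24) - m((S(4, 5)*6)*1, -52) = -24*(-6 - 24) - 1/(2*((4*6)*1)) = -24*(-30) - 1/(2*(24*1)) = 720 - 1/(2*24) = 720 - 1*1/48 = 720 - 1/48 = 34559/48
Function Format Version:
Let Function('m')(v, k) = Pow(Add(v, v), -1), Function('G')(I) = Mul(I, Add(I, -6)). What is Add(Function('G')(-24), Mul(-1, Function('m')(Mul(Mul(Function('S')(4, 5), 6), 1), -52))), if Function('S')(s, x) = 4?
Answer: Rational(34559, 48) ≈ 719.98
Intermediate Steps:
Function('G')(I) = Mul(I, Add(-6, I))
Function('m')(v, k) = Mul(Rational(1, 2), Pow(v, -1)) (Function('m')(v, k) = Pow(Mul(2, v), -1) = Mul(Rational(1, 2), Pow(v, -1)))
Add(Function('G')(-24), Mul(-1, Function('m')(Mul(Mul(Function('S')(4, 5), 6), 1), -52))) = Add(Mul(-24, Add(-6, -24)), Mul(-1, Mul(Rational(1, 2), Pow(Mul(Mul(4, 6), 1), -1)))) = Add(Mul(-24, -30), Mul(-1, Mul(Rational(1, 2), Pow(Mul(24, 1), -1)))) = Add(720, Mul(-1, Mul(Rational(1, 2), Pow(24, -1)))) = Add(720, Mul(-1, Mul(Rational(1, 2), Rational(1, 24)))) = Add(720, Mul(-1, Rational(1, 48))) = Add(720, Rational(-1, 48)) = Rational(34559, 48)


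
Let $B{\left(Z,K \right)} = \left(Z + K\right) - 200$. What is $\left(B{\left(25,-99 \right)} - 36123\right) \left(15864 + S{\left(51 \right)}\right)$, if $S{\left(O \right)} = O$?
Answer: $-579258255$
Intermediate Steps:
$B{\left(Z,K \right)} = -200 + K + Z$ ($B{\left(Z,K \right)} = \left(K + Z\right) - 200 = -200 + K + Z$)
$\left(B{\left(25,-99 \right)} - 36123\right) \left(15864 + S{\left(51 \right)}\right) = \left(\left(-200 - 99 + 25\right) - 36123\right) \left(15864 + 51\right) = \left(-274 - 36123\right) 15915 = \left(-36397\right) 15915 = -579258255$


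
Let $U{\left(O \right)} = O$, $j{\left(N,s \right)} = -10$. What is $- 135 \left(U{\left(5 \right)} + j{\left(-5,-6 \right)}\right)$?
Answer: $675$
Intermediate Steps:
$- 135 \left(U{\left(5 \right)} + j{\left(-5,-6 \right)}\right) = - 135 \left(5 - 10\right) = \left(-135\right) \left(-5\right) = 675$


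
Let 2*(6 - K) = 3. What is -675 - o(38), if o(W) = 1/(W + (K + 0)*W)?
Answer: -141076/209 ≈ -675.00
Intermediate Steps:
K = 9/2 (K = 6 - 1/2*3 = 6 - 3/2 = 9/2 ≈ 4.5000)
o(W) = 2/(11*W) (o(W) = 1/(W + (9/2 + 0)*W) = 1/(W + 9*W/2) = 1/(11*W/2) = 2/(11*W))
-675 - o(38) = -675 - 2/(11*38) = -675 - 1*1/209 = -675 - 1/209 = -141076/209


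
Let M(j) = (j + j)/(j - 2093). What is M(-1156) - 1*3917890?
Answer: -12729222298/3249 ≈ -3.9179e+6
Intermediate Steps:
M(j) = 2*j/(-2093 + j) (M(j) = (2*j)/(-2093 + j) = 2*j/(-2093 + j))
M(-1156) - 1*3917890 = 2*(-1156)/(-2093 - 1156) - 1*3917890 = 2*(-1156)/(-3249) - 3917890 = 2*(-1156)*(-1/3249) - 3917890 = 2312/3249 - 3917890 = -12729222298/3249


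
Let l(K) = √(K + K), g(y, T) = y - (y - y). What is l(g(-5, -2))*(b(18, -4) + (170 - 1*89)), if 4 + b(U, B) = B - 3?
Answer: 70*I*√10 ≈ 221.36*I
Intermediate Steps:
g(y, T) = y (g(y, T) = y - 1*0 = y + 0 = y)
b(U, B) = -7 + B (b(U, B) = -4 + (B - 3) = -4 + (-3 + B) = -7 + B)
l(K) = √2*√K (l(K) = √(2*K) = √2*√K)
l(g(-5, -2))*(b(18, -4) + (170 - 1*89)) = (√2*√(-5))*((-7 - 4) + (170 - 1*89)) = (√2*(I*√5))*(-11 + (170 - 89)) = (I*√10)*(-11 + 81) = (I*√10)*70 = 70*I*√10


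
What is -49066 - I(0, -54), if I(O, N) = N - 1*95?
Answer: -48917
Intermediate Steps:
I(O, N) = -95 + N (I(O, N) = N - 95 = -95 + N)
-49066 - I(0, -54) = -49066 - (-95 - 54) = -49066 - 1*(-149) = -49066 + 149 = -48917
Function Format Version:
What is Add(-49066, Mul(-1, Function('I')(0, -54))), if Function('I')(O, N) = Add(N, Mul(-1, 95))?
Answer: -48917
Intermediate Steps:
Function('I')(O, N) = Add(-95, N) (Function('I')(O, N) = Add(N, -95) = Add(-95, N))
Add(-49066, Mul(-1, Function('I')(0, -54))) = Add(-49066, Mul(-1, Add(-95, -54))) = Add(-49066, Mul(-1, -149)) = Add(-49066, 149) = -48917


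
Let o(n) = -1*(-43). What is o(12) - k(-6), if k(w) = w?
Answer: 49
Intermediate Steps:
o(n) = 43
o(12) - k(-6) = 43 - 1*(-6) = 43 + 6 = 49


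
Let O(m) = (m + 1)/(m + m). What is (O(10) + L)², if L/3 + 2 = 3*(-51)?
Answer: 86285521/400 ≈ 2.1571e+5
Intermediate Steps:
L = -465 (L = -6 + 3*(3*(-51)) = -6 + 3*(-153) = -6 - 459 = -465)
O(m) = (1 + m)/(2*m) (O(m) = (1 + m)/((2*m)) = (1 + m)*(1/(2*m)) = (1 + m)/(2*m))
(O(10) + L)² = ((½)*(1 + 10)/10 - 465)² = ((½)*(⅒)*11 - 465)² = (11/20 - 465)² = (-9289/20)² = 86285521/400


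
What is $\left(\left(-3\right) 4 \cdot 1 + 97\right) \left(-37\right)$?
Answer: $-3145$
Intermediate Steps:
$\left(\left(-3\right) 4 \cdot 1 + 97\right) \left(-37\right) = \left(\left(-12\right) 1 + 97\right) \left(-37\right) = \left(-12 + 97\right) \left(-37\right) = 85 \left(-37\right) = -3145$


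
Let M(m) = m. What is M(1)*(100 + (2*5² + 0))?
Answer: 150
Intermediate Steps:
M(1)*(100 + (2*5² + 0)) = 1*(100 + (2*5² + 0)) = 1*(100 + (2*25 + 0)) = 1*(100 + (50 + 0)) = 1*(100 + 50) = 1*150 = 150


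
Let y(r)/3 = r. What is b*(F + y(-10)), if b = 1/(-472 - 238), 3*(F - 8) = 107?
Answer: -41/2130 ≈ -0.019249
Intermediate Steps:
F = 131/3 (F = 8 + (⅓)*107 = 8 + 107/3 = 131/3 ≈ 43.667)
y(r) = 3*r
b = -1/710 (b = 1/(-710) = -1/710 ≈ -0.0014085)
b*(F + y(-10)) = -(131/3 + 3*(-10))/710 = -(131/3 - 30)/710 = -1/710*41/3 = -41/2130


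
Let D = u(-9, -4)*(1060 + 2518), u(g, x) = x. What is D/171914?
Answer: -7156/85957 ≈ -0.083251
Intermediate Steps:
D = -14312 (D = -4*(1060 + 2518) = -4*3578 = -14312)
D/171914 = -14312/171914 = -14312*1/171914 = -7156/85957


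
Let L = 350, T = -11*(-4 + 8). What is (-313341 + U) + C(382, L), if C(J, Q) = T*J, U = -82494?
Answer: -412643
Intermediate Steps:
T = -44 (T = -11*4 = -44)
C(J, Q) = -44*J
(-313341 + U) + C(382, L) = (-313341 - 82494) - 44*382 = -395835 - 16808 = -412643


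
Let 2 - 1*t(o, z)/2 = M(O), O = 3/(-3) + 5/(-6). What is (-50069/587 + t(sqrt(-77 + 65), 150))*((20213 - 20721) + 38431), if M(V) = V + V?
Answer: -1646477609/587 ≈ -2.8049e+6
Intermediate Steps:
O = -11/6 (O = 3*(-1/3) + 5*(-1/6) = -1 - 5/6 = -11/6 ≈ -1.8333)
M(V) = 2*V
t(o, z) = 34/3 (t(o, z) = 4 - 4*(-11)/6 = 4 - 2*(-11/3) = 4 + 22/3 = 34/3)
(-50069/587 + t(sqrt(-77 + 65), 150))*((20213 - 20721) + 38431) = (-50069/587 + 34/3)*((20213 - 20721) + 38431) = (-50069*1/587 + 34/3)*(-508 + 38431) = (-50069/587 + 34/3)*37923 = -130249/1761*37923 = -1646477609/587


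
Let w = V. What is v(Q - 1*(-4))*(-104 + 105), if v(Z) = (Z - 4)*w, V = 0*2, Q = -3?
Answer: 0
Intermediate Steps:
V = 0
w = 0
v(Z) = 0 (v(Z) = (Z - 4)*0 = (-4 + Z)*0 = 0)
v(Q - 1*(-4))*(-104 + 105) = 0*(-104 + 105) = 0*1 = 0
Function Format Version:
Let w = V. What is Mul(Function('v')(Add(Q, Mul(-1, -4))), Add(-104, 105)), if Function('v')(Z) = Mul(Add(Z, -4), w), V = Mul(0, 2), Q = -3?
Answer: 0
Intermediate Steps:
V = 0
w = 0
Function('v')(Z) = 0 (Function('v')(Z) = Mul(Add(Z, -4), 0) = Mul(Add(-4, Z), 0) = 0)
Mul(Function('v')(Add(Q, Mul(-1, -4))), Add(-104, 105)) = Mul(0, Add(-104, 105)) = Mul(0, 1) = 0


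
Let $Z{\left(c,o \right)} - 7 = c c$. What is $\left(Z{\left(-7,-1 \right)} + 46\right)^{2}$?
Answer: $10404$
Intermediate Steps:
$Z{\left(c,o \right)} = 7 + c^{2}$ ($Z{\left(c,o \right)} = 7 + c c = 7 + c^{2}$)
$\left(Z{\left(-7,-1 \right)} + 46\right)^{2} = \left(\left(7 + \left(-7\right)^{2}\right) + 46\right)^{2} = \left(\left(7 + 49\right) + 46\right)^{2} = \left(56 + 46\right)^{2} = 102^{2} = 10404$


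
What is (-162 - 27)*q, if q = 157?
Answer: -29673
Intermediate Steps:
(-162 - 27)*q = (-162 - 27)*157 = -189*157 = -29673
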